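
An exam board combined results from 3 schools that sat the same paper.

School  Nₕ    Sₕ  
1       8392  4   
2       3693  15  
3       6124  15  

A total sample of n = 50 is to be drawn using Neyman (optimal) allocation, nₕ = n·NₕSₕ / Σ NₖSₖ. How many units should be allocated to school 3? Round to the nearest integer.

25

Σ NₕSₕ = 8392·4 + 3693·15 + 6124·15 = 180823.
Share for 3: 91860/180823 = 0.50801.
n_3 = 50 × 0.50801 = 25.401... → 25.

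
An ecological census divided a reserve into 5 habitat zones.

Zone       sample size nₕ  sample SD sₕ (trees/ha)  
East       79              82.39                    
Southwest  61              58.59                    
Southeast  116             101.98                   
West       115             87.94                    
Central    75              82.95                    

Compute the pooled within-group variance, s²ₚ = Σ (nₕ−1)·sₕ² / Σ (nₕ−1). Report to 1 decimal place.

7533.4

East: (79−1)·82.39² = 78·6788.1121 = 529472.7438
Southwest: (61−1)·58.59² = 60·3432.7881 = 205967.286
Southeast: (116−1)·101.98² = 115·10399.9204 = 1195990.846
West: (115−1)·87.94² = 114·7733.4436 = 881612.5704
Central: (75−1)·82.95² = 74·6880.7025 = 509171.985
Numerator = 3322215.4312; denominator = Σ(nₕ−1) = 441.
s²ₚ = 3322215.4312/441 = 7533.368... → 7533.4.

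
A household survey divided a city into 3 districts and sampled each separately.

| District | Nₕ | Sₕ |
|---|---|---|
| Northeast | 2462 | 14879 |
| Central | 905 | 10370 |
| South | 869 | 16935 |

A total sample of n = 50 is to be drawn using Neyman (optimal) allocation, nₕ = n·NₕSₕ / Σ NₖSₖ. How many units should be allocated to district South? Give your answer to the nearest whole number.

12

Northeast: NₕSₕ = 2462·14879 = 36632098
Central: NₕSₕ = 905·10370 = 9384850
South: NₕSₕ = 869·16935 = 14716515
Σ NₕSₕ = 60733463.
n_South = 50·14716515/60733463 = 12.116... → 12.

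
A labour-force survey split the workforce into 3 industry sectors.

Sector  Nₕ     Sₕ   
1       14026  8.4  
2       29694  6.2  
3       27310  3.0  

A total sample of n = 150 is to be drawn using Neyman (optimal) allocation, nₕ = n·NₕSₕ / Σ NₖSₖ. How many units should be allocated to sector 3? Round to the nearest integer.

1: NₕSₕ = 14026·8.4 = 117818.4
2: NₕSₕ = 29694·6.2 = 184102.8
3: NₕSₕ = 27310·3.0 = 81930
Σ NₕSₕ = 383851.2.
n_3 = 150·81930/383851.2 = 32.016... → 32.

32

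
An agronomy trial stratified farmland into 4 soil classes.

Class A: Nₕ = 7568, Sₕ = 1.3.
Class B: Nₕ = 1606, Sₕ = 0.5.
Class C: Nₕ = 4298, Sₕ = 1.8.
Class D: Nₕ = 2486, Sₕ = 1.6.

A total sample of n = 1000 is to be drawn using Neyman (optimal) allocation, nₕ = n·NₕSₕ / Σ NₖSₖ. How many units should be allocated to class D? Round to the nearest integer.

A: NₕSₕ = 7568·1.3 = 9838.4
B: NₕSₕ = 1606·0.5 = 803
C: NₕSₕ = 4298·1.8 = 7736.4
D: NₕSₕ = 2486·1.6 = 3977.6
Σ NₕSₕ = 22355.4.
n_D = 1000·3977.6/22355.4 = 177.926... → 178.

178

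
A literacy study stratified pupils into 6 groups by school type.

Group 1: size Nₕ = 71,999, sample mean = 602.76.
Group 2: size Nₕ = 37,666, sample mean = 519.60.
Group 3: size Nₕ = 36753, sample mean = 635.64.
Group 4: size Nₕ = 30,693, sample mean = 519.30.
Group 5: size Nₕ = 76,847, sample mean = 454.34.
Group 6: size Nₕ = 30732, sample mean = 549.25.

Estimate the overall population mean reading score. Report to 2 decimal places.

541.16

N = 71999 + 37666 + 36753 + 30693 + 76847 + 30732 = 284690.
Overall mean = Σ (Nₕ/N)·x̄ₕ — weight by population share, not a simple average.
Σ Nₕx̄ₕ = 71999·602.76 + 37666·519.60 + 36753·635.64 + 30693·519.30 + 76847·454.34 + 30732·549.25 = 43398117.24 + 19571253.6 + 23361676.92 + 15938874.9 + 34914665.98 + 16879551 = 154064139.64.
Divide by N: 154064139.64 / 284690 = 541.1646... → 541.16.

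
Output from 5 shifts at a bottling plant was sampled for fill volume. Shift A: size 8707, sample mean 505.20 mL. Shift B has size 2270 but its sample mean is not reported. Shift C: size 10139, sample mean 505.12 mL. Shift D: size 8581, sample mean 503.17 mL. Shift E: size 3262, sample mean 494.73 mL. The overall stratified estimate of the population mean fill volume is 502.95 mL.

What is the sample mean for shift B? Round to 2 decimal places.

495.61

N = 8707 + 2270 + 10139 + 8581 + 3262 = 32959.
Overall total = μ·N = 502.95·32959 = 16576729.05.
Subtract the known strata: 8707·505.20 + 10139·505.12 + 8581·503.17 + 3262·494.73 = 15451699.11.
Remaining total for shift B: 16576729.05 − 15451699.11 = 1125029.94.
Divide by its size: 1125029.94 / 2270 = 495.6079... → 495.61.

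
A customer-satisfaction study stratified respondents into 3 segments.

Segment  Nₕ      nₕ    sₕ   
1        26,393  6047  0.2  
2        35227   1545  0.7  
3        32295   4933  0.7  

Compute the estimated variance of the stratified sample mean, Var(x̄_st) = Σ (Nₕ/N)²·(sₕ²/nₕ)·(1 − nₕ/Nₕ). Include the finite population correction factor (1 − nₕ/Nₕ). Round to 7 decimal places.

N = 93915. Term for each stratum: Wₕ²sₕ²/nₕ·(1−nₕ/Nₕ).
Var(x̄_st) = 0.0000004027 + 0.0000426649 + 0.0000099517 = 0.0000530194 → 0.0000530.

0.0000530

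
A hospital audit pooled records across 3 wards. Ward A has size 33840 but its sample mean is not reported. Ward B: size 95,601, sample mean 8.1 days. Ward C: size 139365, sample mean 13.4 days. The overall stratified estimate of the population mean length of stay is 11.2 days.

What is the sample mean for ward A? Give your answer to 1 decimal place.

10.9

Σ Nₕx̄ₕ = N·μ, so 33840·x̄_A = 268806·11.2 − (95601·8.1 + 139365·13.4).
= 3010627.2 − 2641859.1 = 368768.1.
x̄_A = 368768.1 / 33840 = 10.897... → 10.9.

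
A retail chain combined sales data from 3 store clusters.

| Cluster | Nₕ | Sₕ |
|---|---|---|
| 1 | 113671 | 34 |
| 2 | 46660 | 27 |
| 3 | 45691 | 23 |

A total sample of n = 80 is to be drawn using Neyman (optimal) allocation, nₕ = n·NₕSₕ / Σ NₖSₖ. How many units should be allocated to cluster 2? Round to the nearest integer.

16

Σ NₕSₕ = 113671·34 + 46660·27 + 45691·23 = 6175527.
Share for 2: 1259820/6175527 = 0.20400.
n_2 = 80 × 0.20400 = 16.320... → 16.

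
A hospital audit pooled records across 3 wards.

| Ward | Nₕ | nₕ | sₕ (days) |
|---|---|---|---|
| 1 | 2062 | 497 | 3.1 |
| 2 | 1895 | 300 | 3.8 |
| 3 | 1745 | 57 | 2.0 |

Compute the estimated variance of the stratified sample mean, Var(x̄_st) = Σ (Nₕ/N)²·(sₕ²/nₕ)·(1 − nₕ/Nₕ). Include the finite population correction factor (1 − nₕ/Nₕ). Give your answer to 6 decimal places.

N = 5702; Wₕ = Nₕ/N.
ward 1: (2062/5702)²·3.1²/497·(1 − 497/2062) = 0.001919179
ward 2: (1895/5702)²·3.8²/300·(1 − 300/1895) = 0.004474674
ward 3: (1745/5702)²·2.0²/57·(1 − 57/1745) = 0.006357679
Sum = 0.012751532 → 0.012752.

0.012752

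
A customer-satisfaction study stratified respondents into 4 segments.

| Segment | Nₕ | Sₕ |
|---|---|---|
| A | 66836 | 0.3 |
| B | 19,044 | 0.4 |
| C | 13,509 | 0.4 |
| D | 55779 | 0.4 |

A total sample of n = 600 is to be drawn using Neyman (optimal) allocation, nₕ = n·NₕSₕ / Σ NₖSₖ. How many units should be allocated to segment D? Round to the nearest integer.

242

A: NₕSₕ = 66836·0.3 = 20050.8
B: NₕSₕ = 19044·0.4 = 7617.6
C: NₕSₕ = 13509·0.4 = 5403.6
D: NₕSₕ = 55779·0.4 = 22311.6
Σ NₕSₕ = 55383.6.
n_D = 600·22311.6/55383.6 = 241.713... → 242.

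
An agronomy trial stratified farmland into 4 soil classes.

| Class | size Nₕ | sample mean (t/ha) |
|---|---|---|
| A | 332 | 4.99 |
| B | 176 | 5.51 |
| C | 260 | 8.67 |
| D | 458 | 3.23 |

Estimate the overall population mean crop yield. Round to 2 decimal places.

N = 1226; weights Wₕ = Nₕ/N = (0.2708, 0.1436, 0.2121, 0.3736).
x̄_st = Σ Wₕ·x̄ₕ = 0.2708·4.99 + 0.1436·5.51 + 0.2121·8.67 + 0.3736·3.23 ≈ 5.1876...
→ 5.19.

5.19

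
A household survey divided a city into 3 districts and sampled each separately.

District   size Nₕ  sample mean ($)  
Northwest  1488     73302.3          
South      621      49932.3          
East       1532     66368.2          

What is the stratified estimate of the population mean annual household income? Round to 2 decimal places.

x̄_st = (Σ Nₕx̄ₕ) / (Σ Nₕ) = (1488·73302.3 + 621·49932.3 + 1532·66368.2) / 3641
= 241757863.1 / 3641 = 66398.7539... → 66398.75.

66398.75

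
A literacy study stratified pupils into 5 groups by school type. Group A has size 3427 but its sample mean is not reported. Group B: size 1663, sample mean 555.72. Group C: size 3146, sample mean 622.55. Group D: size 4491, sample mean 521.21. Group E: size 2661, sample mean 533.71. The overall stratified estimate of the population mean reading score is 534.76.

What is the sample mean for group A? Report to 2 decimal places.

462.57

Σ Nₕx̄ₕ = N·μ, so 3427·x̄_A = 15388·534.76 − (1663·555.72 + 3146·622.55 + 4491·521.21 + 2661·533.71).
= 8228886.88 − 6643661.08 = 1585225.8.
x̄_A = 1585225.8 / 3427 = 462.5695... → 462.57.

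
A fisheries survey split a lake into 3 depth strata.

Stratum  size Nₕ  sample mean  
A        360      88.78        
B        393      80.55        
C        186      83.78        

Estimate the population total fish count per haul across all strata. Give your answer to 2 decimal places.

79200.03

Estimate total by summing Nₕ·x̄ₕ over strata.
360·88.78 + 393·80.55 + 186·83.78 = 31960.8 + 31656.15 + 15583.08 = 79200.03.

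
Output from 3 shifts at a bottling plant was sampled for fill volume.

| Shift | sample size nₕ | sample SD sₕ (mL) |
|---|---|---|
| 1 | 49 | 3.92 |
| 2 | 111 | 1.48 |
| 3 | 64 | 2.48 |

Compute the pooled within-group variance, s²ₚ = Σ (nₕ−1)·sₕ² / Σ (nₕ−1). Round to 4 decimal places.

1: (49−1)·3.92² = 48·15.3664 = 737.5872
2: (111−1)·1.48² = 110·2.1904 = 240.944
3: (64−1)·2.48² = 63·6.1504 = 387.4752
Numerator = 1366.0064; denominator = Σ(nₕ−1) = 221.
s²ₚ = 1366.0064/221 = 6.181024... → 6.1810.

6.1810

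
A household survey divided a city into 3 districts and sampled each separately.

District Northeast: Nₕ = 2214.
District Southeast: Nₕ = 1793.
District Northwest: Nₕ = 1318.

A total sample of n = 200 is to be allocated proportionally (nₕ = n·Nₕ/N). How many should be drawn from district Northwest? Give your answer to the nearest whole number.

N = 2214 + 1793 + 1318 = 5325.
n_Northwest = 200·1318/5325 = 49.502... → 50.

50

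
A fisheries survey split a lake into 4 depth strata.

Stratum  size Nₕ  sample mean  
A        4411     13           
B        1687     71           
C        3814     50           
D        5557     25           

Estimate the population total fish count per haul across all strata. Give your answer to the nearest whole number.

Population total = Σ Nₕ·x̄ₕ (each stratum's size times its mean).
4411·13 + 1687·71 + 3814·50 + 5557·25 = 57343 + 119777 + 190700 + 138925 = 506745.

506745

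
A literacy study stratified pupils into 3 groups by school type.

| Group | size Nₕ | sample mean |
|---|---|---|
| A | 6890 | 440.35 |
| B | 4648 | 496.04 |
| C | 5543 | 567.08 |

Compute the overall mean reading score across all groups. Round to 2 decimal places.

496.63

N = 17081; weights Wₕ = Nₕ/N = (0.4034, 0.2721, 0.3245).
x̄_st = Σ Wₕ·x̄ₕ = 0.4034·440.35 + 0.2721·496.04 + 0.3245·567.08 ≈ 496.6296...
→ 496.63.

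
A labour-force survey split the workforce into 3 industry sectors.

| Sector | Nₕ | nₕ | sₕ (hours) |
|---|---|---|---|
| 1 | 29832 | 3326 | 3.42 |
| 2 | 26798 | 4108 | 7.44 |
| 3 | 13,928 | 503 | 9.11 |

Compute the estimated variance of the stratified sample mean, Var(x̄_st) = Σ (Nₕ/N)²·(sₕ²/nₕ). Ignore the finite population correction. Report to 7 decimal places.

N = 70558; Wₕ = Nₕ/N.
sector 1: (29832/70558)²·3.42²/3326 = 0.0006286402
sector 2: (26798/70558)²·7.44²/4108 = 0.0019436930
sector 3: (13928/70558)²·9.11²/503 = 0.0064291530
Sum = 0.0090014863 → 0.0090015.

0.0090015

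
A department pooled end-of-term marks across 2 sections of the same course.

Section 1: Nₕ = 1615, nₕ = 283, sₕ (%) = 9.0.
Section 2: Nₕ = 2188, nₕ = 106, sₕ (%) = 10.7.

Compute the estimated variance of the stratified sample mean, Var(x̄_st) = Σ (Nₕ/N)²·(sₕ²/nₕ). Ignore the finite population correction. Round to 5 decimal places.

N = 3803. Term for each stratum: Wₕ²sₕ²/nₕ.
Var(x̄_st) = 0.05161679 + 0.35752274 = 0.40913953 → 0.40914.

0.40914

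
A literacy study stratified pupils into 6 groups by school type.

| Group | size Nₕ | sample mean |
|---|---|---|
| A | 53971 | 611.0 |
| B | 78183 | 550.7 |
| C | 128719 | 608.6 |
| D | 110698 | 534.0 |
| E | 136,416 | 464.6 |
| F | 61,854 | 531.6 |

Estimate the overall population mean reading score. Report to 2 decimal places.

N = 53971 + 78183 + 128719 + 110698 + 136416 + 61854 = 569841.
The stratified mean weights each stratum mean by its population share Nₕ/N.
Σ Nₕx̄ₕ = 53971·611.0 + 78183·550.7 + 128719·608.6 + 110698·534.0 + 136416·464.6 + 61854·531.6 = 32976281 + 43055378.1 + 78338383.4 + 59112732 + 63378873.6 + 32881586.4 = 309743234.5.
Divide by N: 309743234.5 / 569841 = 543.5608... → 543.56.

543.56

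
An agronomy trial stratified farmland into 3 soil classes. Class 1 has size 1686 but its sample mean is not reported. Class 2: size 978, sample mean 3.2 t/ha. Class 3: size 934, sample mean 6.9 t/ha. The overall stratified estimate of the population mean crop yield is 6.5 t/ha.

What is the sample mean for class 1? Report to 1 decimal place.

8.2

Σ Nₕx̄ₕ = N·μ, so 1686·x̄_1 = 3598·6.5 − (978·3.2 + 934·6.9).
= 23387 − 9574.2 = 13812.8.
x̄_1 = 13812.8 / 1686 = 8.193... → 8.2.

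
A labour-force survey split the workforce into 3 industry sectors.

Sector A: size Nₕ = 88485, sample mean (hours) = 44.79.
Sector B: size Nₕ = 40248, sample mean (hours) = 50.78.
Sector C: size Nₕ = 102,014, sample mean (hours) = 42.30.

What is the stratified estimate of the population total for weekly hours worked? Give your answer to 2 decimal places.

10322228.79

Estimate total by summing Nₕ·x̄ₕ over strata.
88485·44.79 + 40248·50.78 + 102014·42.30 = 3963243.15 + 2043793.44 + 4315192.2 = 10322228.79.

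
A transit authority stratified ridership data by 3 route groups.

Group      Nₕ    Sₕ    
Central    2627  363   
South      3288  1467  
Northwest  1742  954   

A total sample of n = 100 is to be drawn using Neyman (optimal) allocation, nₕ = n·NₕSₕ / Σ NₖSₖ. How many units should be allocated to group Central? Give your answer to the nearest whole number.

13

Σ NₕSₕ = 2627·363 + 3288·1467 + 1742·954 = 7438965.
Share for Central: 953601/7438965 = 0.12819.
n_Central = 100 × 0.12819 = 12.819... → 13.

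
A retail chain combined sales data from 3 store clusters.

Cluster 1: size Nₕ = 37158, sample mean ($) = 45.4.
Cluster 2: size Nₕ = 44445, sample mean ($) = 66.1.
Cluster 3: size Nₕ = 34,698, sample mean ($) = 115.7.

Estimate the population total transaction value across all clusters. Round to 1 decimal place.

Population total = Σ Nₕ·x̄ₕ (each stratum's size times its mean).
37158·45.4 + 44445·66.1 + 34698·115.7 = 1686973.2 + 2937814.5 + 4014558.6 = 8639346.3.

8639346.3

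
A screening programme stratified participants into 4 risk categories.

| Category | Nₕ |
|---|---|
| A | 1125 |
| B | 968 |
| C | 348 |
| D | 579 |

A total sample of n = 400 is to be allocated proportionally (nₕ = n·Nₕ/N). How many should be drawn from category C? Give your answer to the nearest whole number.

Share of category C = 348/3020 = 0.11523.
Allocate 400 × 0.11523 = 46.093... → 46.

46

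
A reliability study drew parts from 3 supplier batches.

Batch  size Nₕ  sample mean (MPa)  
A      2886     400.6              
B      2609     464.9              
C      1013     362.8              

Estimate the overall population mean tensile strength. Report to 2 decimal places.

x̄_st = (Σ Nₕx̄ₕ) / (Σ Nₕ) = (2886·400.6 + 2609·464.9 + 1013·362.8) / 6508
= 2736572.1 / 6508 = 420.4936... → 420.49.

420.49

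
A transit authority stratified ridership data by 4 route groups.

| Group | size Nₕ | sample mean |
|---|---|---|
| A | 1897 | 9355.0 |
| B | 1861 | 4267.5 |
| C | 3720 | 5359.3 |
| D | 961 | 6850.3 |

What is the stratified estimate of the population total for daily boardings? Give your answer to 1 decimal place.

52207986.8

A: 1897·9355.0 = 17746435
B: 1861·4267.5 = 7941817.5
C: 3720·5359.3 = 19936596
D: 961·6850.3 = 6583138.3
τ̂ = Σ Nₕx̄ₕ = 52207986.8.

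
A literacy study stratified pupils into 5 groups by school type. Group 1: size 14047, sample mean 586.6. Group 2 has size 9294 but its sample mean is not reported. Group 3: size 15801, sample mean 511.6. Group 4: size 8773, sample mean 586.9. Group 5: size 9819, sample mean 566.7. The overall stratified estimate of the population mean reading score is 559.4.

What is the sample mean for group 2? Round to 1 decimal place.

Σ Nₕx̄ₕ = N·μ, so 9294·x̄_2 = 57734·559.4 − (14047·586.6 + 15801·511.6 + 8773·586.9 + 9819·566.7).
= 32296399.6 − 27037062.8 = 5259336.8.
x̄_2 = 5259336.8 / 9294 = 565.885... → 565.9.

565.9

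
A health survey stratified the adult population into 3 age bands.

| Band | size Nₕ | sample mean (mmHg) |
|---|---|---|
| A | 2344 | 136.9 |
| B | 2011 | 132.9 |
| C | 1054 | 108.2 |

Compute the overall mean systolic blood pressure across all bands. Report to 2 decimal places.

N = 2344 + 2011 + 1054 = 5409.
Weight each subgroup mean by Nₕ/N and sum.
Σ Nₕx̄ₕ = 2344·136.9 + 2011·132.9 + 1054·108.2 = 320893.6 + 267261.9 + 114042.8 = 702198.3.
Divide by N: 702198.3 / 5409 = 129.8204... → 129.82.

129.82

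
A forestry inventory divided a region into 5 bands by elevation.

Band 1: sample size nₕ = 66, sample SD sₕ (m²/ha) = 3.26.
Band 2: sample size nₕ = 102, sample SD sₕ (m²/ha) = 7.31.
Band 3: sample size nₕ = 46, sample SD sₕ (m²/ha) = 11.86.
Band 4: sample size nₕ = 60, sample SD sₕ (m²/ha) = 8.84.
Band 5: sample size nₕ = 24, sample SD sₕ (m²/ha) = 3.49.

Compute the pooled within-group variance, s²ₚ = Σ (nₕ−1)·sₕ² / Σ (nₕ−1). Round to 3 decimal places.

59.073

1: (66−1)·3.26² = 65·10.6276 = 690.794
2: (102−1)·7.31² = 101·53.4361 = 5397.0461
3: (46−1)·11.86² = 45·140.6596 = 6329.682
4: (60−1)·8.84² = 59·78.1456 = 4610.5904
5: (24−1)·3.49² = 23·12.1801 = 280.1423
Numerator = 17308.2548; denominator = Σ(nₕ−1) = 293.
s²ₚ = 17308.2548/293 = 59.07254... → 59.073.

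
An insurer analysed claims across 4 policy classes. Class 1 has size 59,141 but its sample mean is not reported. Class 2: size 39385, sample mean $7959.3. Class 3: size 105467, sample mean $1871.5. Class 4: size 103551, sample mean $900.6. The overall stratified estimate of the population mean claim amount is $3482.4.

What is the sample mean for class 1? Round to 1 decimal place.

N = 59141 + 39385 + 105467 + 103551 = 307544.
Overall total = μ·N = 3482.4·307544 = 1070991225.6.
Subtract the known strata: 39385·7959.3 + 105467·1871.5 + 103551·900.6 = 604116551.6.
Remaining total for class 1: 1070991225.6 − 604116551.6 = 466874674.
Divide by its size: 466874674 / 59141 = 7894.264... → 7894.3.

7894.3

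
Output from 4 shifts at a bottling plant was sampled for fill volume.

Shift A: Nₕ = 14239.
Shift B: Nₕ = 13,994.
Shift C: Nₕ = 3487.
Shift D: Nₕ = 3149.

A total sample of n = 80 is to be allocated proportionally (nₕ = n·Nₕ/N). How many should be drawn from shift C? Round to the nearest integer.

Share of shift C = 3487/34869 = 0.10000.
Allocate 80 × 0.10000 = 8.000... → 8.

8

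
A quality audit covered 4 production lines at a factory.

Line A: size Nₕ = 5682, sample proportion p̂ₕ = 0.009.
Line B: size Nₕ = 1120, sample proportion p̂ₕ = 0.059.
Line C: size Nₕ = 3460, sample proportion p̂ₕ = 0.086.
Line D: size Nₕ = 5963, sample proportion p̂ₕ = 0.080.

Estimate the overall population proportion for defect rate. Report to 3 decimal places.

N = 5682 + 1120 + 3460 + 5963 = 16225.
Overall proportion = Σ (Nₕ/N)·p̂ₕ.
Σ Nₕp̂ₕ = 51.138 + 66.08 + 297.56 + 477.04 = 891.818.
891.818 / 16225 = 0.05497... → 0.055.

0.055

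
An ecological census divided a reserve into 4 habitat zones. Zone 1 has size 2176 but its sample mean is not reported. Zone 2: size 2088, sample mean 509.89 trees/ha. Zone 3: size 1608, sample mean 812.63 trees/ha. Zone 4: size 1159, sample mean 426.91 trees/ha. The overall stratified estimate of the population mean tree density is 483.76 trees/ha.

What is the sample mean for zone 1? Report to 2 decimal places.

Σ Nₕx̄ₕ = N·μ, so 2176·x̄_1 = 7031·483.76 − (2088·509.89 + 1608·812.63 + 1159·426.91).
= 3401316.56 − 2866148.05 = 535168.51.
x̄_1 = 535168.51 / 2176 = 245.9414... → 245.94.

245.94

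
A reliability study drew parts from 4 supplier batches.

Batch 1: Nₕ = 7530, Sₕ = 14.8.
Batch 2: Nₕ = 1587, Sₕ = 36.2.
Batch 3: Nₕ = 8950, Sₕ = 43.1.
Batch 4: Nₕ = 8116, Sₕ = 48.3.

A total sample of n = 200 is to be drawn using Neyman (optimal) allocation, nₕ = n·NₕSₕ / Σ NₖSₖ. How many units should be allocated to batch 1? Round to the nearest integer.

24

1: NₕSₕ = 7530·14.8 = 111444
2: NₕSₕ = 1587·36.2 = 57449.4
3: NₕSₕ = 8950·43.1 = 385745
4: NₕSₕ = 8116·48.3 = 392002.8
Σ NₕSₕ = 946641.2.
n_1 = 200·111444/946641.2 = 23.545... → 24.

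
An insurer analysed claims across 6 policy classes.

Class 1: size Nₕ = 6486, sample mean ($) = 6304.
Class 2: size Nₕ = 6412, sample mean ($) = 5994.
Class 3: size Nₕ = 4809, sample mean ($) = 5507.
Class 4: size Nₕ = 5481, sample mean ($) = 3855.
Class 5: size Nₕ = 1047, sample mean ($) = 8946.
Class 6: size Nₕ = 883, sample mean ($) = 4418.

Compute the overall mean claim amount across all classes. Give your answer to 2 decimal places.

5581.70

x̄_st = (Σ Nₕx̄ₕ) / (Σ Nₕ) = (6486·6304 + 6412·5994 + 4809·5507 + 5481·3855 + 1047·8946 + 883·4418) / 25118
= 140201246 / 25118 = 5581.7042... → 5581.70.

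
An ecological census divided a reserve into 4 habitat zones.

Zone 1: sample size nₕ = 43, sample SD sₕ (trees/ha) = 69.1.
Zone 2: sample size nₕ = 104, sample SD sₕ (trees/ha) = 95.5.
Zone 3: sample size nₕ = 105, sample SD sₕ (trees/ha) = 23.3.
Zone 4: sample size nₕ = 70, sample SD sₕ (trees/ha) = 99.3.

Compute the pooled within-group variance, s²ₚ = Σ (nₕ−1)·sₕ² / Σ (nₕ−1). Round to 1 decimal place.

5901.8

Degrees of freedom: 42 + 103 + 104 + 69 = 318.
Σ(nₕ−1)sₕ² = 42·4774.81 + 103·9120.25 + 104·542.89 + 69·9860.49 = 1876762.14.
s²ₚ = 1876762.14 / 318 = 5901.768... → 5901.8.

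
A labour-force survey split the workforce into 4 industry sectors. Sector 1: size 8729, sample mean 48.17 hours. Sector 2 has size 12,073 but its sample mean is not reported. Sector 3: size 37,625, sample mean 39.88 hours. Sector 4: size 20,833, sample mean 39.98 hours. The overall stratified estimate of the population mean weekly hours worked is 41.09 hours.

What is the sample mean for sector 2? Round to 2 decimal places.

41.66

Σ Nₕx̄ₕ = N·μ, so 12073·x̄_2 = 79260·41.09 − (8729·48.17 + 37625·39.88 + 20833·39.98).
= 3256793.4 − 2753864.27 = 502929.13.
x̄_2 = 502929.13 / 12073 = 41.6573... → 41.66.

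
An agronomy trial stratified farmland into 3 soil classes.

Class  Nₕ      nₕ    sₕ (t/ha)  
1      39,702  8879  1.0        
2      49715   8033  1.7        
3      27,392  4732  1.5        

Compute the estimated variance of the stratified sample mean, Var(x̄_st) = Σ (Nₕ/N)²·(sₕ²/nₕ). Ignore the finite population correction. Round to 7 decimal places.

N = 116809; Wₕ = Nₕ/N.
class 1: (39702/116809)²·1.0²/8879 = 0.0000130109
class 2: (49715/116809)²·1.7²/8033 = 0.0000651692
class 3: (27392/116809)²·1.5²/4732 = 0.0000261476
Sum = 0.0001043278 → 0.0001043.

0.0001043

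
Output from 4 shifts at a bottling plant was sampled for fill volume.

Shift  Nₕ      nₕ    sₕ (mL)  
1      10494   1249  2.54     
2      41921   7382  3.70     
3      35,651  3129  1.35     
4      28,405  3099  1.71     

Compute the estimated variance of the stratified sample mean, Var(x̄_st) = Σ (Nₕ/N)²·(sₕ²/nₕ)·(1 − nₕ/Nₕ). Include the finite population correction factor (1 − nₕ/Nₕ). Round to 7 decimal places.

0.0003347

N = 116471; Wₕ = Nₕ/N.
shift 1: (10494/116471)²·2.54²/1249·(1 − 1249/10494) = 0.0000369417
shift 2: (41921/116471)²·3.70²/7382·(1 − 7382/41921) = 0.0001979407
shift 3: (35651/116471)²·1.35²/3129·(1 − 3129/35651) = 0.0000497823
shift 4: (28405/116471)²·1.71²/3099·(1 − 3099/28405) = 0.0000499981
Sum = 0.0003346629 → 0.0003347.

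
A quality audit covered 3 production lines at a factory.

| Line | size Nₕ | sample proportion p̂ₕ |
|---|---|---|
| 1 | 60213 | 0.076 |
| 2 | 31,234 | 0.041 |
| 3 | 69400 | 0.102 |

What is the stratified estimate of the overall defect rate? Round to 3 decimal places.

0.080

N = 60213 + 31234 + 69400 = 160847.
Overall proportion = Σ (Nₕ/N)·p̂ₕ.
Σ Nₕp̂ₕ = 4576.188 + 1280.594 + 7078.8 = 12935.582.
12935.582 / 160847 = 0.08042... → 0.080.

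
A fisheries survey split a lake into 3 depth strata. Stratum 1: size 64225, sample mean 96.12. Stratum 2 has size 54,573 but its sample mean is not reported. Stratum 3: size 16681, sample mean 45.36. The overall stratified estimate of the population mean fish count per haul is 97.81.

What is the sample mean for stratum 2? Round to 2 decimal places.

N = 64225 + 54573 + 16681 = 135479.
Overall total = μ·N = 97.81·135479 = 13251200.99.
Subtract the known strata: 64225·96.12 + 16681·45.36 = 6929957.16.
Remaining total for stratum 2: 13251200.99 − 6929957.16 = 6321243.83.
Divide by its size: 6321243.83 / 54573 = 115.8310... → 115.83.

115.83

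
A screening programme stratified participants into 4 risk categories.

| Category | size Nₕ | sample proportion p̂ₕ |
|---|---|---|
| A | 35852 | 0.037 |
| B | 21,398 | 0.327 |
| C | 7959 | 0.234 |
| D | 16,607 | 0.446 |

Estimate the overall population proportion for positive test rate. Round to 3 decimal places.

Wₕ = Nₕ/N with N = 81816: 0.4382, 0.2615, 0.0973, 0.2030.
p̂_st = 0.4382·0.037 + 0.2615·0.327 + 0.0973·0.234 + 0.2030·0.446 ≈ 0.21503... → 0.215.

0.215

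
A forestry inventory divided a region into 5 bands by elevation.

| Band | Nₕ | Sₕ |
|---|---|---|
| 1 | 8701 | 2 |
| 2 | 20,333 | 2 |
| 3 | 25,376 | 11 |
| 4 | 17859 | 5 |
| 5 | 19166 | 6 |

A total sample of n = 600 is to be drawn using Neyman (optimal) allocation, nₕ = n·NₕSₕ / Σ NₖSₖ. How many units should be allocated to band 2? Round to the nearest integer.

Σ NₕSₕ = 8701·2 + 20333·2 + 25376·11 + 17859·5 + 19166·6 = 541495.
Share for 2: 40666/541495 = 0.07510.
n_2 = 600 × 0.07510 = 45.060... → 45.

45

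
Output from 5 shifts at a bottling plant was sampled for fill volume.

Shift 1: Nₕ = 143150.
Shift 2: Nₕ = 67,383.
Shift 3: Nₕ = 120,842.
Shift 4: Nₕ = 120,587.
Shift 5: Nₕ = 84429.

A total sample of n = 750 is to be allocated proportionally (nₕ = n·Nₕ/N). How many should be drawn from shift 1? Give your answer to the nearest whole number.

200

N = 143150 + 67383 + 120842 + 120587 + 84429 = 536391.
n_1 = 750·143150/536391 = 200.157... → 200.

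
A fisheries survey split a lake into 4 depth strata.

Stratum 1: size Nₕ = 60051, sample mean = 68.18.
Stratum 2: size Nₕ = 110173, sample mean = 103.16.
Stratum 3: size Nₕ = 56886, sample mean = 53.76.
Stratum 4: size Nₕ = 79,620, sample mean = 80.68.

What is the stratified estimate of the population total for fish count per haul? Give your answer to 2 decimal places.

1: 60051·68.18 = 4094277.18
2: 110173·103.16 = 11365446.68
3: 56886·53.76 = 3058191.36
4: 79620·80.68 = 6423741.6
τ̂ = Σ Nₕx̄ₕ = 24941656.82.

24941656.82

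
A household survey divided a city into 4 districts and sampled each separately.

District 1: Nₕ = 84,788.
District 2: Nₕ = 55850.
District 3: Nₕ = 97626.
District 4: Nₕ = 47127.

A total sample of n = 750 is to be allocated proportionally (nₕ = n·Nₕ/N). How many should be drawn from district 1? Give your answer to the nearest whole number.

N = 84788 + 55850 + 97626 + 47127 = 285391.
n_1 = 750·84788/285391 = 222.821... → 223.

223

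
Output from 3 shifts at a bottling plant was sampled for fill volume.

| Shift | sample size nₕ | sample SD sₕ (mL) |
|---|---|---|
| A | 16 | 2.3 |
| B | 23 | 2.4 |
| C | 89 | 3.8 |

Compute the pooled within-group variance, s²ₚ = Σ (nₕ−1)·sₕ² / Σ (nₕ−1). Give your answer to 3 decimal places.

A: (16−1)·2.3² = 15·5.29 = 79.35
B: (23−1)·2.4² = 22·5.76 = 126.72
C: (89−1)·3.8² = 88·14.44 = 1270.72
Numerator = 1476.79; denominator = Σ(nₕ−1) = 125.
s²ₚ = 1476.79/125 = 11.81432 → 11.814.

11.814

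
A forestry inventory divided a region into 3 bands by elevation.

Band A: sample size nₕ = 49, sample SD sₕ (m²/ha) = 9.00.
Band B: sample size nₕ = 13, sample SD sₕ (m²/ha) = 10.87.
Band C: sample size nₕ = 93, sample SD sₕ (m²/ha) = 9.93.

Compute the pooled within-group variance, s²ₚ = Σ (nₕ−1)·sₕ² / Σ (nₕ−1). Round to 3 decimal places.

Degrees of freedom: 48 + 12 + 92 = 152.
Σ(nₕ−1)sₕ² = 48·81 + 12·118.1569 + 92·98.6049 = 14377.5336.
s²ₚ = 14377.5336 / 152 = 94.58904... → 94.589.

94.589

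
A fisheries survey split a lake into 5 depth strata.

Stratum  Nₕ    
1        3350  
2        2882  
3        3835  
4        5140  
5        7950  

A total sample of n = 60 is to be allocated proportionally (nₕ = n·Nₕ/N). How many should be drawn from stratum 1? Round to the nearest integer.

N = 3350 + 2882 + 3835 + 5140 + 7950 = 23157.
n_1 = 60·3350/23157 = 8.680... → 9.

9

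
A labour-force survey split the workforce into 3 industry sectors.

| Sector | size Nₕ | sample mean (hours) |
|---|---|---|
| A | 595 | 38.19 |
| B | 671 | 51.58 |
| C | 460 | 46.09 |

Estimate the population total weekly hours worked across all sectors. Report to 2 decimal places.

A: 595·38.19 = 22723.05
B: 671·51.58 = 34610.18
C: 460·46.09 = 21201.4
τ̂ = Σ Nₕx̄ₕ = 78534.63.

78534.63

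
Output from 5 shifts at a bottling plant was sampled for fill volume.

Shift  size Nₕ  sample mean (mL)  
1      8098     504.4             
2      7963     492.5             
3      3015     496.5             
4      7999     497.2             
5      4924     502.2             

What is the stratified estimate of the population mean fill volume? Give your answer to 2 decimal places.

x̄_st = (Σ Nₕx̄ₕ) / (Σ Nₕ) = (8098·504.4 + 7963·492.5 + 3015·496.5 + 7999·497.2 + 4924·502.2) / 31999
= 15953291.8 / 31999 = 498.5559... → 498.56.

498.56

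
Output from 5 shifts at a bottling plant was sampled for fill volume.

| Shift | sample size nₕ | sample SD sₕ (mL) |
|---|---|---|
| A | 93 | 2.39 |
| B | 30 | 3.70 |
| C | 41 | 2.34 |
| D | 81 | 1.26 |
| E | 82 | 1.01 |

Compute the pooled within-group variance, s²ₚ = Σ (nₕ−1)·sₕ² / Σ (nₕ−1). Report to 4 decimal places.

A: (93−1)·2.39² = 92·5.7121 = 525.5132
B: (30−1)·3.70² = 29·13.69 = 397.01
C: (41−1)·2.34² = 40·5.4756 = 219.024
D: (81−1)·1.26² = 80·1.5876 = 127.008
E: (82−1)·1.01² = 81·1.0201 = 82.6281
Numerator = 1351.1833; denominator = Σ(nₕ−1) = 322.
s²ₚ = 1351.1833/322 = 4.196221... → 4.1962.

4.1962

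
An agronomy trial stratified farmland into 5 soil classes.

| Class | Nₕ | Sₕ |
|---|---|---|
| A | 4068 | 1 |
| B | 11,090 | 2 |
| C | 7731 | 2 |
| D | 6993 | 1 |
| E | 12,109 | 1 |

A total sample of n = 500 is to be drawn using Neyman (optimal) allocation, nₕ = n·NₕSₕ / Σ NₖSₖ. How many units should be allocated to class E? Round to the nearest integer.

100

A: NₕSₕ = 4068·1 = 4068
B: NₕSₕ = 11090·2 = 22180
C: NₕSₕ = 7731·2 = 15462
D: NₕSₕ = 6993·1 = 6993
E: NₕSₕ = 12109·1 = 12109
Σ NₕSₕ = 60812.
n_E = 500·12109/60812 = 99.561... → 100.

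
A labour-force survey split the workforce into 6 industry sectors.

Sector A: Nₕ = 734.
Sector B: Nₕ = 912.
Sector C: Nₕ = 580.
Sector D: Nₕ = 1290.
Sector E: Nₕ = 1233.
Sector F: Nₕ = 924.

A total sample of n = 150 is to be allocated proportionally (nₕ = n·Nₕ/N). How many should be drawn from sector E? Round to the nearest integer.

N = 734 + 912 + 580 + 1290 + 1233 + 924 = 5673.
n_E = 150·1233/5673 = 32.602... → 33.

33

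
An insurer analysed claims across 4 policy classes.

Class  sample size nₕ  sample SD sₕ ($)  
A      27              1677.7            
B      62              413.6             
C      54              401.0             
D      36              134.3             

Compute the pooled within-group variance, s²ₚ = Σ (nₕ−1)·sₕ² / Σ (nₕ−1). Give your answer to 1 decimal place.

Degrees of freedom: 26 + 61 + 53 + 35 = 175.
Σ(nₕ−1)sₕ² = 26·2814677.29 + 61·171064.96 + 53·160801 + 35·18036.49 = 92770302.25.
s²ₚ = 92770302.25 / 175 = 530116.013... → 530116.0.

530116.0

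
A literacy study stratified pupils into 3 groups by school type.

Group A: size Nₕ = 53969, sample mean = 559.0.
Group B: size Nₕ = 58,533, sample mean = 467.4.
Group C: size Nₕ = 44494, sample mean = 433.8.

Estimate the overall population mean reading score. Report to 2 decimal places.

489.37

N = 53969 + 58533 + 44494 = 156996.
Weight each subgroup mean by Nₕ/N and sum.
Σ Nₕx̄ₕ = 53969·559.0 + 58533·467.4 + 44494·433.8 = 30168671 + 27358324.2 + 19301497.2 = 76828492.4.
Divide by N: 76828492.4 / 156996 = 489.3659... → 489.37.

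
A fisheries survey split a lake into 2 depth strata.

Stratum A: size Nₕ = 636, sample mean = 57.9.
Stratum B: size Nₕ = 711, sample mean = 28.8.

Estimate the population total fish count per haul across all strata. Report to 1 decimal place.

Population total = Σ Nₕ·x̄ₕ (each stratum's size times its mean).
636·57.9 + 711·28.8 = 36824.4 + 20476.8 = 57301.2.

57301.2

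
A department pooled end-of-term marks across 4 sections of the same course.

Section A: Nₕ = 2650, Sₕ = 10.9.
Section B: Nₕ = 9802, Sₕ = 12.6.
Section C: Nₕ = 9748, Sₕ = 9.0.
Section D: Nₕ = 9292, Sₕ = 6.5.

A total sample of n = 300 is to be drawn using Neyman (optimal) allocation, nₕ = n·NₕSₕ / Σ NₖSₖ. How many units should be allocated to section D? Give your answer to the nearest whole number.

Σ NₕSₕ = 2650·10.9 + 9802·12.6 + 9748·9.0 + 9292·6.5 = 300520.2.
Share for D: 60398/300520.2 = 0.20098.
n_D = 300 × 0.20098 = 60.293... → 60.

60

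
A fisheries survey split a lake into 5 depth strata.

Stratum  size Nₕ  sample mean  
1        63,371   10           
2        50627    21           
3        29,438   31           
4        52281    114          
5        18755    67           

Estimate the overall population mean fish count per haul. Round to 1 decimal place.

N = 63371 + 50627 + 29438 + 52281 + 18755 = 214472.
The stratified mean weights each stratum mean by its population share Nₕ/N.
Σ Nₕx̄ₕ = 63371·10 + 50627·21 + 29438·31 + 52281·114 + 18755·67 = 633710 + 1063167 + 912578 + 5960034 + 1256585 = 9826074.
Divide by N: 9826074 / 214472 = 45.815... → 45.8.

45.8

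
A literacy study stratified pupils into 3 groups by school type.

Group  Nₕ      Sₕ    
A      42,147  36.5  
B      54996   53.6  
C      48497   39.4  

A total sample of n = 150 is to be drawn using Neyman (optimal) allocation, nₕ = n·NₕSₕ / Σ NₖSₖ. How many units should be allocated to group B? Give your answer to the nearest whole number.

A: NₕSₕ = 42147·36.5 = 1538365.5
B: NₕSₕ = 54996·53.6 = 2947785.6
C: NₕSₕ = 48497·39.4 = 1910781.8
Σ NₕSₕ = 6396932.9.
n_B = 150·2947785.6/6396932.9 = 69.122... → 69.

69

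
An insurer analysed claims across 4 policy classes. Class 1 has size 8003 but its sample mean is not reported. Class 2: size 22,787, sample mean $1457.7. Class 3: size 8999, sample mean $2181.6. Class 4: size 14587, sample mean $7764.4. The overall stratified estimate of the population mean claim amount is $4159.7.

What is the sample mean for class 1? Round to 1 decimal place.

7507.1

Σ Nₕx̄ₕ = N·μ, so 8003·x̄_1 = 54376·4159.7 − (22787·1457.7 + 8999·2181.6 + 14587·7764.4).
= 226187847.2 − 166108131.1 = 60079716.1.
x̄_1 = 60079716.1 / 8003 = 7507.149... → 7507.1.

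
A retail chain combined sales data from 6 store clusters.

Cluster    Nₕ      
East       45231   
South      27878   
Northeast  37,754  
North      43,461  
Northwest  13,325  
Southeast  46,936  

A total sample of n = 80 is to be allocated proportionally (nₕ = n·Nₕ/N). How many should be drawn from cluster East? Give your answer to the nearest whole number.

17

N = 45231 + 27878 + 37754 + 43461 + 13325 + 46936 = 214585.
n_East = 80·45231/214585 = 16.863... → 17.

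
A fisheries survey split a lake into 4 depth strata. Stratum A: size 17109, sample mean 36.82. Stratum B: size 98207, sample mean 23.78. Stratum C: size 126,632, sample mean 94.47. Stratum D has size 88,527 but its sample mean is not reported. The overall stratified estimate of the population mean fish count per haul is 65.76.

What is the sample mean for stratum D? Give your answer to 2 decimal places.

N = 17109 + 98207 + 126632 + 88527 = 330475.
Overall total = μ·N = 65.76·330475 = 21732036.
Subtract the known strata: 17109·36.82 + 98207·23.78 + 126632·94.47 = 14928240.88.
Remaining total for stratum D: 21732036 − 14928240.88 = 6803795.12.
Divide by its size: 6803795.12 / 88527 = 76.8556... → 76.86.

76.86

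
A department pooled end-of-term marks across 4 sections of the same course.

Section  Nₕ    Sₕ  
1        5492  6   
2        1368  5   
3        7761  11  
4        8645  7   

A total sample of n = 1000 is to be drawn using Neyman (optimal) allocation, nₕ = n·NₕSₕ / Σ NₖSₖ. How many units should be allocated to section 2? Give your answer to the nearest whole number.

37

Σ NₕSₕ = 5492·6 + 1368·5 + 7761·11 + 8645·7 = 185678.
Share for 2: 6840/185678 = 0.03684.
n_2 = 1000 × 0.03684 = 36.838... → 37.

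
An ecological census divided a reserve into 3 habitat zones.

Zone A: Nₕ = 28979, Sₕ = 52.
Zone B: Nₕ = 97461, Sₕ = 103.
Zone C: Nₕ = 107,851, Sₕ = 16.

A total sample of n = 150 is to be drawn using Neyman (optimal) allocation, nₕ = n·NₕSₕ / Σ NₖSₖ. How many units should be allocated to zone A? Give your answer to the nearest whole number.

A: NₕSₕ = 28979·52 = 1506908
B: NₕSₕ = 97461·103 = 10038483
C: NₕSₕ = 107851·16 = 1725616
Σ NₕSₕ = 13271007.
n_A = 150·1506908/13271007 = 17.032... → 17.

17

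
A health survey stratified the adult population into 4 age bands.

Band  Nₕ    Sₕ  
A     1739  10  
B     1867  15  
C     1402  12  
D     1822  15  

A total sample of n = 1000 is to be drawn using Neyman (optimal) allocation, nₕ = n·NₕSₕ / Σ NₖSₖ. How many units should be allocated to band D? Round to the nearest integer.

A: NₕSₕ = 1739·10 = 17390
B: NₕSₕ = 1867·15 = 28005
C: NₕSₕ = 1402·12 = 16824
D: NₕSₕ = 1822·15 = 27330
Σ NₕSₕ = 89549.
n_D = 1000·27330/89549 = 305.196... → 305.

305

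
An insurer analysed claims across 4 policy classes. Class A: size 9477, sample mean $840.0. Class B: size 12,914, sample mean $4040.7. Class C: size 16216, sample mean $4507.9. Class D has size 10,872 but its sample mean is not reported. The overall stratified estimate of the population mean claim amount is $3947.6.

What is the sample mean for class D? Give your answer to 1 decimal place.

5710.2

N = 9477 + 12914 + 16216 + 10872 = 49479.
Overall total = μ·N = 3947.6·49479 = 195323300.4.
Subtract the known strata: 9477·840.0 + 12914·4040.7 + 16216·4507.9 = 133242386.2.
Remaining total for class D: 195323300.4 − 133242386.2 = 62080914.2.
Divide by its size: 62080914.2 / 10872 = 5710.165... → 5710.2.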